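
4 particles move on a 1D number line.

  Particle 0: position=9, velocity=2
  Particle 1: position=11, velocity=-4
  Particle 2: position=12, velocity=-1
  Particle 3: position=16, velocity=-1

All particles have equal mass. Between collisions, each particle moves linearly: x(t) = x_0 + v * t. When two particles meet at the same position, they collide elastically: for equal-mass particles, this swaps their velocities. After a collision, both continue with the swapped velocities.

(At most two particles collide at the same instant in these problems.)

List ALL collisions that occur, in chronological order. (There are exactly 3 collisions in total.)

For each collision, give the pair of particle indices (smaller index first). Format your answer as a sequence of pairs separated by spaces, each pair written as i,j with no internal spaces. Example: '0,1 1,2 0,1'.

Answer: 0,1 1,2 2,3

Derivation:
Collision at t=1/3: particles 0 and 1 swap velocities; positions: p0=29/3 p1=29/3 p2=35/3 p3=47/3; velocities now: v0=-4 v1=2 v2=-1 v3=-1
Collision at t=1: particles 1 and 2 swap velocities; positions: p0=7 p1=11 p2=11 p3=15; velocities now: v0=-4 v1=-1 v2=2 v3=-1
Collision at t=7/3: particles 2 and 3 swap velocities; positions: p0=5/3 p1=29/3 p2=41/3 p3=41/3; velocities now: v0=-4 v1=-1 v2=-1 v3=2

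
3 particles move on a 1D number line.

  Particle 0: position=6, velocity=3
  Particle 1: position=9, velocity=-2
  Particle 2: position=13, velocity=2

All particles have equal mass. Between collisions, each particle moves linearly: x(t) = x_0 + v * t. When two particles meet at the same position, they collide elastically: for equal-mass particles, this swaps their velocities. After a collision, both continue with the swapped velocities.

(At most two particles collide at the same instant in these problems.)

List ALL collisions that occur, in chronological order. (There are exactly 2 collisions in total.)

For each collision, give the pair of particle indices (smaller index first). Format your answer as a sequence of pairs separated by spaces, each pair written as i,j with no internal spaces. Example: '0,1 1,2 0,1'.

Collision at t=3/5: particles 0 and 1 swap velocities; positions: p0=39/5 p1=39/5 p2=71/5; velocities now: v0=-2 v1=3 v2=2
Collision at t=7: particles 1 and 2 swap velocities; positions: p0=-5 p1=27 p2=27; velocities now: v0=-2 v1=2 v2=3

Answer: 0,1 1,2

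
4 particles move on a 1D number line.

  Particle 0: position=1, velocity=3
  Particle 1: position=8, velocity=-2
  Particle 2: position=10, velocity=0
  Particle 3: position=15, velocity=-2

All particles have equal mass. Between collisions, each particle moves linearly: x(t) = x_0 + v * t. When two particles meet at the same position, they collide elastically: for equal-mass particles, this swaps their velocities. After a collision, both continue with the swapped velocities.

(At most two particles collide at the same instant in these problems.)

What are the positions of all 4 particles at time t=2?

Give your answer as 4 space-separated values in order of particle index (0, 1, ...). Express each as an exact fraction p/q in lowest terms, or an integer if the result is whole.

Collision at t=7/5: particles 0 and 1 swap velocities; positions: p0=26/5 p1=26/5 p2=10 p3=61/5; velocities now: v0=-2 v1=3 v2=0 v3=-2
Advance to t=2 (no further collisions before then); velocities: v0=-2 v1=3 v2=0 v3=-2; positions = 4 7 10 11

Answer: 4 7 10 11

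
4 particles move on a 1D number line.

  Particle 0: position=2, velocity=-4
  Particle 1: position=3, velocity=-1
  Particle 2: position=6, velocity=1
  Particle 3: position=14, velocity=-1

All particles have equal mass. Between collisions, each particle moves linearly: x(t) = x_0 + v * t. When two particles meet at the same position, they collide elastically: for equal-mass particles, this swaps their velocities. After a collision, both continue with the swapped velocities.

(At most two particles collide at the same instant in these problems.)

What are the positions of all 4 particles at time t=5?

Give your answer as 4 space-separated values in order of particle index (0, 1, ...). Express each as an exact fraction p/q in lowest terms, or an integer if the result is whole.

Collision at t=4: particles 2 and 3 swap velocities; positions: p0=-14 p1=-1 p2=10 p3=10; velocities now: v0=-4 v1=-1 v2=-1 v3=1
Advance to t=5 (no further collisions before then); velocities: v0=-4 v1=-1 v2=-1 v3=1; positions = -18 -2 9 11

Answer: -18 -2 9 11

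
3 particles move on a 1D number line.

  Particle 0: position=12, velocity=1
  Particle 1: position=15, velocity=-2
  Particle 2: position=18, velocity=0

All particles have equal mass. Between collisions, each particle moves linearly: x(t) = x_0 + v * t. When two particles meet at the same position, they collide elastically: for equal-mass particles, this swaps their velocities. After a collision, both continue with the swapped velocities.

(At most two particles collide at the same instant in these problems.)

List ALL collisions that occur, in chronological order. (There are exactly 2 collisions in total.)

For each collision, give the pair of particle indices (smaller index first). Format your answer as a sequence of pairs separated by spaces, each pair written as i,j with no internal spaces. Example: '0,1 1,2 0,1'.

Collision at t=1: particles 0 and 1 swap velocities; positions: p0=13 p1=13 p2=18; velocities now: v0=-2 v1=1 v2=0
Collision at t=6: particles 1 and 2 swap velocities; positions: p0=3 p1=18 p2=18; velocities now: v0=-2 v1=0 v2=1

Answer: 0,1 1,2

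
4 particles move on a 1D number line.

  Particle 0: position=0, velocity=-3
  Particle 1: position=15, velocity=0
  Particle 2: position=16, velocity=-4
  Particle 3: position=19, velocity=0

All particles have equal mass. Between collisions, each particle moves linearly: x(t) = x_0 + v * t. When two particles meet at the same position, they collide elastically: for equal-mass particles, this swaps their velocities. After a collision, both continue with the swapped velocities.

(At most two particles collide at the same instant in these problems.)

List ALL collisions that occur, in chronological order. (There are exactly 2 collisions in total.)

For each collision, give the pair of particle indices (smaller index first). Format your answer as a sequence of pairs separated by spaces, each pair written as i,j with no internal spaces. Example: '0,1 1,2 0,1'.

Answer: 1,2 0,1

Derivation:
Collision at t=1/4: particles 1 and 2 swap velocities; positions: p0=-3/4 p1=15 p2=15 p3=19; velocities now: v0=-3 v1=-4 v2=0 v3=0
Collision at t=16: particles 0 and 1 swap velocities; positions: p0=-48 p1=-48 p2=15 p3=19; velocities now: v0=-4 v1=-3 v2=0 v3=0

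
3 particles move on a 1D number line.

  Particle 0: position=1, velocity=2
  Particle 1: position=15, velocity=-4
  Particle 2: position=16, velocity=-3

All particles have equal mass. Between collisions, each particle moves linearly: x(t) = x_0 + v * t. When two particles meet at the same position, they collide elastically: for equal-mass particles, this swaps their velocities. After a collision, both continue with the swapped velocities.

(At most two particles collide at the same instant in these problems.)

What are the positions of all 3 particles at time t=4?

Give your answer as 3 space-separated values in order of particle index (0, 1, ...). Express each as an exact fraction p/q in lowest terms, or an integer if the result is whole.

Answer: -1 4 9

Derivation:
Collision at t=7/3: particles 0 and 1 swap velocities; positions: p0=17/3 p1=17/3 p2=9; velocities now: v0=-4 v1=2 v2=-3
Collision at t=3: particles 1 and 2 swap velocities; positions: p0=3 p1=7 p2=7; velocities now: v0=-4 v1=-3 v2=2
Advance to t=4 (no further collisions before then); velocities: v0=-4 v1=-3 v2=2; positions = -1 4 9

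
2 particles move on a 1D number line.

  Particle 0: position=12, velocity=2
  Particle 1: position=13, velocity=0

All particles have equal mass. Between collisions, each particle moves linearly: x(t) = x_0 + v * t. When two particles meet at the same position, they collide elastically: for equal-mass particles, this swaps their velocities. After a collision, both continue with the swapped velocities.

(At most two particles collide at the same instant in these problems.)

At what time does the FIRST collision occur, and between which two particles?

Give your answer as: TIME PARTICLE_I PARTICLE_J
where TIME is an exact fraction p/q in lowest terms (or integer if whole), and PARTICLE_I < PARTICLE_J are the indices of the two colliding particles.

Pair (0,1): pos 12,13 vel 2,0 -> gap=1, closing at 2/unit, collide at t=1/2
Earliest collision: t=1/2 between 0 and 1

Answer: 1/2 0 1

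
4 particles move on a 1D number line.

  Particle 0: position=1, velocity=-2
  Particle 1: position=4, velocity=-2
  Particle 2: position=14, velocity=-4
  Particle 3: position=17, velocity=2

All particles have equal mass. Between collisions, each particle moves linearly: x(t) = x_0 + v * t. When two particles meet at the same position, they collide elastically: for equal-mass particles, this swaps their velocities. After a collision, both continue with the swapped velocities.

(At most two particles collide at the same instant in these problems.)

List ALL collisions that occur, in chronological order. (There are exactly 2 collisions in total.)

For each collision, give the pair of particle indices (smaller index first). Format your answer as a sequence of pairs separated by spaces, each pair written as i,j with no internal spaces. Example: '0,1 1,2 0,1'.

Answer: 1,2 0,1

Derivation:
Collision at t=5: particles 1 and 2 swap velocities; positions: p0=-9 p1=-6 p2=-6 p3=27; velocities now: v0=-2 v1=-4 v2=-2 v3=2
Collision at t=13/2: particles 0 and 1 swap velocities; positions: p0=-12 p1=-12 p2=-9 p3=30; velocities now: v0=-4 v1=-2 v2=-2 v3=2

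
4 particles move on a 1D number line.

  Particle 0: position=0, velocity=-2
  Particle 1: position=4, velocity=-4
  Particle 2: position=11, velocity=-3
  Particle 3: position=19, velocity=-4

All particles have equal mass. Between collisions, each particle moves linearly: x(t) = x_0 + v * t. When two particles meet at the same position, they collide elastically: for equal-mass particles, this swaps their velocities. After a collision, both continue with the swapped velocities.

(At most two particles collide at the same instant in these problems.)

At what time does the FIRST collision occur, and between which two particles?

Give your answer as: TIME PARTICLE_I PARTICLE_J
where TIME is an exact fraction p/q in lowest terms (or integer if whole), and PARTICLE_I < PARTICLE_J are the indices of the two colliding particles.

Pair (0,1): pos 0,4 vel -2,-4 -> gap=4, closing at 2/unit, collide at t=2
Pair (1,2): pos 4,11 vel -4,-3 -> not approaching (rel speed -1 <= 0)
Pair (2,3): pos 11,19 vel -3,-4 -> gap=8, closing at 1/unit, collide at t=8
Earliest collision: t=2 between 0 and 1

Answer: 2 0 1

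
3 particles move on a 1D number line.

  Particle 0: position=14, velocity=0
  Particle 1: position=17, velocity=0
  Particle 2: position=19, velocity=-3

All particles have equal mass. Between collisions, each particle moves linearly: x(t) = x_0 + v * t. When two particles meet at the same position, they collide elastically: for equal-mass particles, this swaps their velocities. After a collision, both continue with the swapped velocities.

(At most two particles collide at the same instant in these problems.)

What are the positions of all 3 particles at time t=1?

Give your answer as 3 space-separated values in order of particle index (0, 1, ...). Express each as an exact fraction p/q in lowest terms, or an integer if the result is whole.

Collision at t=2/3: particles 1 and 2 swap velocities; positions: p0=14 p1=17 p2=17; velocities now: v0=0 v1=-3 v2=0
Advance to t=1 (no further collisions before then); velocities: v0=0 v1=-3 v2=0; positions = 14 16 17

Answer: 14 16 17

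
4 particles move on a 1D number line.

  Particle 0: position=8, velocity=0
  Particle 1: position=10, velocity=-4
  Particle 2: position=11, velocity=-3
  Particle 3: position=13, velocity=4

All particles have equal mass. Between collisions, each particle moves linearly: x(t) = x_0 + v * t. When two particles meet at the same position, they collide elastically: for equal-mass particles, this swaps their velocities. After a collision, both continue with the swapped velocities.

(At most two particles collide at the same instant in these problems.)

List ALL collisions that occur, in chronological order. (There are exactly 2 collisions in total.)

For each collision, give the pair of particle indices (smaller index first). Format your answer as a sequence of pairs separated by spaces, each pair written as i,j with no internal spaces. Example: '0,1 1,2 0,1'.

Collision at t=1/2: particles 0 and 1 swap velocities; positions: p0=8 p1=8 p2=19/2 p3=15; velocities now: v0=-4 v1=0 v2=-3 v3=4
Collision at t=1: particles 1 and 2 swap velocities; positions: p0=6 p1=8 p2=8 p3=17; velocities now: v0=-4 v1=-3 v2=0 v3=4

Answer: 0,1 1,2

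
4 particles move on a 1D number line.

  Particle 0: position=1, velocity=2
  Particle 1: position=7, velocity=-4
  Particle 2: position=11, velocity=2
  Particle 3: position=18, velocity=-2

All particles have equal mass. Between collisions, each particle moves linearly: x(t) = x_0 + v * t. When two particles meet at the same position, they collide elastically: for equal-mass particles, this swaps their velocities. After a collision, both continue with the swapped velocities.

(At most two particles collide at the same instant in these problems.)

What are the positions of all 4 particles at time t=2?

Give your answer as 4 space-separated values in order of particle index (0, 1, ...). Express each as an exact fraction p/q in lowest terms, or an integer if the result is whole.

Answer: -1 5 14 15

Derivation:
Collision at t=1: particles 0 and 1 swap velocities; positions: p0=3 p1=3 p2=13 p3=16; velocities now: v0=-4 v1=2 v2=2 v3=-2
Collision at t=7/4: particles 2 and 3 swap velocities; positions: p0=0 p1=9/2 p2=29/2 p3=29/2; velocities now: v0=-4 v1=2 v2=-2 v3=2
Advance to t=2 (no further collisions before then); velocities: v0=-4 v1=2 v2=-2 v3=2; positions = -1 5 14 15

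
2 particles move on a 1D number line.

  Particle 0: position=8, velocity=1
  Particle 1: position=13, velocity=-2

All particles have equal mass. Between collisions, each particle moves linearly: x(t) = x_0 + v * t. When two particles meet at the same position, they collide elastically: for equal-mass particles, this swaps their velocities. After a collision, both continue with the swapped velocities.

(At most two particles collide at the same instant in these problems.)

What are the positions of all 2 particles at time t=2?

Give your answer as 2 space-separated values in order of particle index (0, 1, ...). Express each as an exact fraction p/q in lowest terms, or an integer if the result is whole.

Answer: 9 10

Derivation:
Collision at t=5/3: particles 0 and 1 swap velocities; positions: p0=29/3 p1=29/3; velocities now: v0=-2 v1=1
Advance to t=2 (no further collisions before then); velocities: v0=-2 v1=1; positions = 9 10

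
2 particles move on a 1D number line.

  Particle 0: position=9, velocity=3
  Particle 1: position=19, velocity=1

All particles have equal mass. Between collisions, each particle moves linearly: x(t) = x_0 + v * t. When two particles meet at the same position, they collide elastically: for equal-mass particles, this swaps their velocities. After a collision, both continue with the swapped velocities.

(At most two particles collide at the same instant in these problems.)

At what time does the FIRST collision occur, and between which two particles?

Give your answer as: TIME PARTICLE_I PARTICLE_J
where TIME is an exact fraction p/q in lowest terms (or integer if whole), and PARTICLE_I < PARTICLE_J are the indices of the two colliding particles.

Answer: 5 0 1

Derivation:
Pair (0,1): pos 9,19 vel 3,1 -> gap=10, closing at 2/unit, collide at t=5
Earliest collision: t=5 between 0 and 1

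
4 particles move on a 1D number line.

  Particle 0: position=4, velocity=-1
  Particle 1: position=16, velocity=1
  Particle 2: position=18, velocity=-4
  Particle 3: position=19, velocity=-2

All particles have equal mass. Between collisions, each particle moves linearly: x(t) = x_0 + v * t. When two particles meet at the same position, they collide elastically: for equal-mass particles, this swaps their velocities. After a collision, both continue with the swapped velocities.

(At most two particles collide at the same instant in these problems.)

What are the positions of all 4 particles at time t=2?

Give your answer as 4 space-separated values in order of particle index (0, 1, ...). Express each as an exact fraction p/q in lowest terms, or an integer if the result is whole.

Answer: 2 10 15 18

Derivation:
Collision at t=2/5: particles 1 and 2 swap velocities; positions: p0=18/5 p1=82/5 p2=82/5 p3=91/5; velocities now: v0=-1 v1=-4 v2=1 v3=-2
Collision at t=1: particles 2 and 3 swap velocities; positions: p0=3 p1=14 p2=17 p3=17; velocities now: v0=-1 v1=-4 v2=-2 v3=1
Advance to t=2 (no further collisions before then); velocities: v0=-1 v1=-4 v2=-2 v3=1; positions = 2 10 15 18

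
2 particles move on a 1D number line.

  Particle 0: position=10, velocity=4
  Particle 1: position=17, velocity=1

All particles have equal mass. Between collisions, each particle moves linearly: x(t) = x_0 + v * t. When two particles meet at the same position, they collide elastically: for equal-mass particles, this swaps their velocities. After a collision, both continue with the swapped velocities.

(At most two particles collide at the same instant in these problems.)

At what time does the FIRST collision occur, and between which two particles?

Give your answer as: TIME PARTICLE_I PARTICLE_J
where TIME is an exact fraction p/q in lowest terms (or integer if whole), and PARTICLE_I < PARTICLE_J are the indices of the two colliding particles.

Pair (0,1): pos 10,17 vel 4,1 -> gap=7, closing at 3/unit, collide at t=7/3
Earliest collision: t=7/3 between 0 and 1

Answer: 7/3 0 1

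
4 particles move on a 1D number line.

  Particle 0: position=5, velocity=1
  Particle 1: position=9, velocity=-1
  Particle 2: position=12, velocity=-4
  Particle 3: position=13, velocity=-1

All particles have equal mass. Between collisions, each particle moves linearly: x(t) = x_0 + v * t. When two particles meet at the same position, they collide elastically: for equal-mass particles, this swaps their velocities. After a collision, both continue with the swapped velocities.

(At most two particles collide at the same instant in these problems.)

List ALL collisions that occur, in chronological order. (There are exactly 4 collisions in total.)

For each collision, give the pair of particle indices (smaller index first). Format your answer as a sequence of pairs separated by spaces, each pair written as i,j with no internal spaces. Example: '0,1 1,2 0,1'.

Collision at t=1: particles 1 and 2 swap velocities; positions: p0=6 p1=8 p2=8 p3=12; velocities now: v0=1 v1=-4 v2=-1 v3=-1
Collision at t=7/5: particles 0 and 1 swap velocities; positions: p0=32/5 p1=32/5 p2=38/5 p3=58/5; velocities now: v0=-4 v1=1 v2=-1 v3=-1
Collision at t=2: particles 1 and 2 swap velocities; positions: p0=4 p1=7 p2=7 p3=11; velocities now: v0=-4 v1=-1 v2=1 v3=-1
Collision at t=4: particles 2 and 3 swap velocities; positions: p0=-4 p1=5 p2=9 p3=9; velocities now: v0=-4 v1=-1 v2=-1 v3=1

Answer: 1,2 0,1 1,2 2,3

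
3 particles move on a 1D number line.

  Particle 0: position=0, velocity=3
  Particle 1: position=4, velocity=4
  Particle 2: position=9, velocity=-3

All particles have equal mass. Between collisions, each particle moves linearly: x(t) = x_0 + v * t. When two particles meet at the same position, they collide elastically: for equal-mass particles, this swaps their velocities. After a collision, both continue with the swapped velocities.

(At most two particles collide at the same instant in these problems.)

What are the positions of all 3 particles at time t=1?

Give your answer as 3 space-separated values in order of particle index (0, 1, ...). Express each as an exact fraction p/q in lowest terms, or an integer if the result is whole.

Answer: 3 6 8

Derivation:
Collision at t=5/7: particles 1 and 2 swap velocities; positions: p0=15/7 p1=48/7 p2=48/7; velocities now: v0=3 v1=-3 v2=4
Advance to t=1 (no further collisions before then); velocities: v0=3 v1=-3 v2=4; positions = 3 6 8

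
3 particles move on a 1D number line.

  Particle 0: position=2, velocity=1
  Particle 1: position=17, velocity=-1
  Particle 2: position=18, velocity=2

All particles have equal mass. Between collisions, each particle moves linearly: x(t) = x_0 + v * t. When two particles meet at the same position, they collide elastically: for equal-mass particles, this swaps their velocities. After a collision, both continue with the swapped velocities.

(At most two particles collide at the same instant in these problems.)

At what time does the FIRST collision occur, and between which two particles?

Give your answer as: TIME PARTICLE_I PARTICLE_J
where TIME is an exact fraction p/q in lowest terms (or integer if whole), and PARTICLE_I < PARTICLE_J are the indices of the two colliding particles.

Answer: 15/2 0 1

Derivation:
Pair (0,1): pos 2,17 vel 1,-1 -> gap=15, closing at 2/unit, collide at t=15/2
Pair (1,2): pos 17,18 vel -1,2 -> not approaching (rel speed -3 <= 0)
Earliest collision: t=15/2 between 0 and 1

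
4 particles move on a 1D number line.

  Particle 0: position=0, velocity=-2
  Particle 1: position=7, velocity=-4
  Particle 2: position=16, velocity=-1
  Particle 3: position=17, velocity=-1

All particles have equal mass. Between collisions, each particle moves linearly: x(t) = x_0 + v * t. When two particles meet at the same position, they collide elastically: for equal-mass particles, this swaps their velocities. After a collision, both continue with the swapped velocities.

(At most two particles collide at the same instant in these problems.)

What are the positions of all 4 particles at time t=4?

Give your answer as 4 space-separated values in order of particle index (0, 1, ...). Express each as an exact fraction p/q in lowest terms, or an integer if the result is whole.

Collision at t=7/2: particles 0 and 1 swap velocities; positions: p0=-7 p1=-7 p2=25/2 p3=27/2; velocities now: v0=-4 v1=-2 v2=-1 v3=-1
Advance to t=4 (no further collisions before then); velocities: v0=-4 v1=-2 v2=-1 v3=-1; positions = -9 -8 12 13

Answer: -9 -8 12 13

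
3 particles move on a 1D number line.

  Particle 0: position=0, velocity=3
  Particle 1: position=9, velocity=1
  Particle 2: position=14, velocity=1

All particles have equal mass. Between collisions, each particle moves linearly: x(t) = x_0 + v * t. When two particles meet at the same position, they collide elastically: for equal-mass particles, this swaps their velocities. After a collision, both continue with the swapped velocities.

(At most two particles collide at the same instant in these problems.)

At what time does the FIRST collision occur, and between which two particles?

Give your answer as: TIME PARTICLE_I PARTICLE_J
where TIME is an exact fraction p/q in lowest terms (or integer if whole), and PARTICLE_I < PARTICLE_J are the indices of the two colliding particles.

Pair (0,1): pos 0,9 vel 3,1 -> gap=9, closing at 2/unit, collide at t=9/2
Pair (1,2): pos 9,14 vel 1,1 -> not approaching (rel speed 0 <= 0)
Earliest collision: t=9/2 between 0 and 1

Answer: 9/2 0 1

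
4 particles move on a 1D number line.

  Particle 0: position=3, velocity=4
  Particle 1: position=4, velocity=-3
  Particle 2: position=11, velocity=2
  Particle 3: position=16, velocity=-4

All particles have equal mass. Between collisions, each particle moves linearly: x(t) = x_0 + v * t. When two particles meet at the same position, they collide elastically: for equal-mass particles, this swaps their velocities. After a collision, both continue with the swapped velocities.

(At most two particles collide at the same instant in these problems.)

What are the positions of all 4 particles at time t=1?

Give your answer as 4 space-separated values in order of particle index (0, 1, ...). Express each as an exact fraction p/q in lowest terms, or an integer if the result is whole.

Collision at t=1/7: particles 0 and 1 swap velocities; positions: p0=25/7 p1=25/7 p2=79/7 p3=108/7; velocities now: v0=-3 v1=4 v2=2 v3=-4
Collision at t=5/6: particles 2 and 3 swap velocities; positions: p0=3/2 p1=19/3 p2=38/3 p3=38/3; velocities now: v0=-3 v1=4 v2=-4 v3=2
Advance to t=1 (no further collisions before then); velocities: v0=-3 v1=4 v2=-4 v3=2; positions = 1 7 12 13

Answer: 1 7 12 13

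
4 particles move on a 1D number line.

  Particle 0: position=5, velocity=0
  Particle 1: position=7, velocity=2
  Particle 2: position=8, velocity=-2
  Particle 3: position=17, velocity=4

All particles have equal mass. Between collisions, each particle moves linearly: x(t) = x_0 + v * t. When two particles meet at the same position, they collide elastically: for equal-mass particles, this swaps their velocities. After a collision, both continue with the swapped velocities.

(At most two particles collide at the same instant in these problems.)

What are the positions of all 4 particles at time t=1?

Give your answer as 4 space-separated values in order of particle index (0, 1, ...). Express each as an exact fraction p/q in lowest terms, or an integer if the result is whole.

Answer: 5 6 9 21

Derivation:
Collision at t=1/4: particles 1 and 2 swap velocities; positions: p0=5 p1=15/2 p2=15/2 p3=18; velocities now: v0=0 v1=-2 v2=2 v3=4
Advance to t=1 (no further collisions before then); velocities: v0=0 v1=-2 v2=2 v3=4; positions = 5 6 9 21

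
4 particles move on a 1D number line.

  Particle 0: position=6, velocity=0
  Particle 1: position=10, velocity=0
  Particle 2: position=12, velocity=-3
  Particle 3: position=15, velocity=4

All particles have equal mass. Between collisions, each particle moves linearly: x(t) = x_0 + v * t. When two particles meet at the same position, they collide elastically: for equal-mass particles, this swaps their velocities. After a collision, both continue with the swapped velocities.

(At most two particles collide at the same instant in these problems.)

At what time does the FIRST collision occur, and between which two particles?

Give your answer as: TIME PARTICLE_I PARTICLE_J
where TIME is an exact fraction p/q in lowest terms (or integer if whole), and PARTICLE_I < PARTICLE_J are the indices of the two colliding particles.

Answer: 2/3 1 2

Derivation:
Pair (0,1): pos 6,10 vel 0,0 -> not approaching (rel speed 0 <= 0)
Pair (1,2): pos 10,12 vel 0,-3 -> gap=2, closing at 3/unit, collide at t=2/3
Pair (2,3): pos 12,15 vel -3,4 -> not approaching (rel speed -7 <= 0)
Earliest collision: t=2/3 between 1 and 2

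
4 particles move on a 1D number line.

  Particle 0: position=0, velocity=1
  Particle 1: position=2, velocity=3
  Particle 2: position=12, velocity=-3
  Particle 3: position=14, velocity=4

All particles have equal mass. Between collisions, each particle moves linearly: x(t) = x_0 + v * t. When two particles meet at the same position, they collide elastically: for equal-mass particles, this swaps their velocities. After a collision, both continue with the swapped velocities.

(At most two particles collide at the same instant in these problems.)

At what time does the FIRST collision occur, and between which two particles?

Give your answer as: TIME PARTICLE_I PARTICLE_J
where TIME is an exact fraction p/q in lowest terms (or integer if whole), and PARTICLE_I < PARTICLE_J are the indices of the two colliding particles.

Pair (0,1): pos 0,2 vel 1,3 -> not approaching (rel speed -2 <= 0)
Pair (1,2): pos 2,12 vel 3,-3 -> gap=10, closing at 6/unit, collide at t=5/3
Pair (2,3): pos 12,14 vel -3,4 -> not approaching (rel speed -7 <= 0)
Earliest collision: t=5/3 between 1 and 2

Answer: 5/3 1 2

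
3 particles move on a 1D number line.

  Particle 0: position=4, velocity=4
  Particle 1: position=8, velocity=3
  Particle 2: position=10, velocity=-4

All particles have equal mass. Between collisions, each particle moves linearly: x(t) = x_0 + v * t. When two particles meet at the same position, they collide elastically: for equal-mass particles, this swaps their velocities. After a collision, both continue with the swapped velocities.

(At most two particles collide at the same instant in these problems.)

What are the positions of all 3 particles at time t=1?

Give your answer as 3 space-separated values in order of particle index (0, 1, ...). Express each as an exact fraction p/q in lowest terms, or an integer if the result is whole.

Collision at t=2/7: particles 1 and 2 swap velocities; positions: p0=36/7 p1=62/7 p2=62/7; velocities now: v0=4 v1=-4 v2=3
Collision at t=3/4: particles 0 and 1 swap velocities; positions: p0=7 p1=7 p2=41/4; velocities now: v0=-4 v1=4 v2=3
Advance to t=1 (no further collisions before then); velocities: v0=-4 v1=4 v2=3; positions = 6 8 11

Answer: 6 8 11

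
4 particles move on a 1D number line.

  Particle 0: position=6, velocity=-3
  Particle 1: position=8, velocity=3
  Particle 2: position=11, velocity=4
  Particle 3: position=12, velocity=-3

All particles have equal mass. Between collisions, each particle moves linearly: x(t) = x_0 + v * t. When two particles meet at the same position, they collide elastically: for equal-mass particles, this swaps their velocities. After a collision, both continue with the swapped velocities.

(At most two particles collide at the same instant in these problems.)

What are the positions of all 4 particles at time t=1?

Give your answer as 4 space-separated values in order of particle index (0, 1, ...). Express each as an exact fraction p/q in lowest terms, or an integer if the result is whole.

Answer: 3 9 11 15

Derivation:
Collision at t=1/7: particles 2 and 3 swap velocities; positions: p0=39/7 p1=59/7 p2=81/7 p3=81/7; velocities now: v0=-3 v1=3 v2=-3 v3=4
Collision at t=2/3: particles 1 and 2 swap velocities; positions: p0=4 p1=10 p2=10 p3=41/3; velocities now: v0=-3 v1=-3 v2=3 v3=4
Advance to t=1 (no further collisions before then); velocities: v0=-3 v1=-3 v2=3 v3=4; positions = 3 9 11 15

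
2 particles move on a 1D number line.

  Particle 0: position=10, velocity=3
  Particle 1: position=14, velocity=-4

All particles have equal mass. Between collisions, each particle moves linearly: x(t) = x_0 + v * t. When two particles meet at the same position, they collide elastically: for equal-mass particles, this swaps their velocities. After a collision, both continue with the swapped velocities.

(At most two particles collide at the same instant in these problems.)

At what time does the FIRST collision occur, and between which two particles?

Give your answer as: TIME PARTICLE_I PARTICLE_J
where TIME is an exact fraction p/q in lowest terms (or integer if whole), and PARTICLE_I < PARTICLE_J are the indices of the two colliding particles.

Pair (0,1): pos 10,14 vel 3,-4 -> gap=4, closing at 7/unit, collide at t=4/7
Earliest collision: t=4/7 between 0 and 1

Answer: 4/7 0 1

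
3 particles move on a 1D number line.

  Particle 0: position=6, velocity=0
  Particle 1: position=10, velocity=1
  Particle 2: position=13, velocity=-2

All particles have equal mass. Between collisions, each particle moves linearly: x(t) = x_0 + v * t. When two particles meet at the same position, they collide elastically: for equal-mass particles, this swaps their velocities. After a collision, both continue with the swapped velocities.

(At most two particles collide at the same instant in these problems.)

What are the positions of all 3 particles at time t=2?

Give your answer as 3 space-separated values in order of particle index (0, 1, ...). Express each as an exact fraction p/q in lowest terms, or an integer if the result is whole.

Collision at t=1: particles 1 and 2 swap velocities; positions: p0=6 p1=11 p2=11; velocities now: v0=0 v1=-2 v2=1
Advance to t=2 (no further collisions before then); velocities: v0=0 v1=-2 v2=1; positions = 6 9 12

Answer: 6 9 12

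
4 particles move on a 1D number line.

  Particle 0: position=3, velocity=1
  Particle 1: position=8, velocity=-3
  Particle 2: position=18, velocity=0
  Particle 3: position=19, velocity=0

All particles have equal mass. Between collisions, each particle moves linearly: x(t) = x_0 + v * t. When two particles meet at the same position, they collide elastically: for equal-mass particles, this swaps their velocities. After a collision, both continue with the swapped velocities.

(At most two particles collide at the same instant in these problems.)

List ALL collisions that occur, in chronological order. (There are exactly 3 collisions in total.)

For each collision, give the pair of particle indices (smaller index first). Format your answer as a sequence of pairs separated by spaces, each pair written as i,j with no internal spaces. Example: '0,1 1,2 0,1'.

Answer: 0,1 1,2 2,3

Derivation:
Collision at t=5/4: particles 0 and 1 swap velocities; positions: p0=17/4 p1=17/4 p2=18 p3=19; velocities now: v0=-3 v1=1 v2=0 v3=0
Collision at t=15: particles 1 and 2 swap velocities; positions: p0=-37 p1=18 p2=18 p3=19; velocities now: v0=-3 v1=0 v2=1 v3=0
Collision at t=16: particles 2 and 3 swap velocities; positions: p0=-40 p1=18 p2=19 p3=19; velocities now: v0=-3 v1=0 v2=0 v3=1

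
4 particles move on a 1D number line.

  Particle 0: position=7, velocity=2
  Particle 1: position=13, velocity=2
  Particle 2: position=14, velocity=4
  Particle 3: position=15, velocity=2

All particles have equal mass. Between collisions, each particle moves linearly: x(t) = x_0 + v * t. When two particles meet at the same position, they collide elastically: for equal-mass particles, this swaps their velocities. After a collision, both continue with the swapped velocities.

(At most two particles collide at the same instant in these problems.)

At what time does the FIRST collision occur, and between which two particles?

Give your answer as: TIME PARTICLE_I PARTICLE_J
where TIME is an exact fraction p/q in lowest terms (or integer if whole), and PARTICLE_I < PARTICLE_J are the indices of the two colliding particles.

Pair (0,1): pos 7,13 vel 2,2 -> not approaching (rel speed 0 <= 0)
Pair (1,2): pos 13,14 vel 2,4 -> not approaching (rel speed -2 <= 0)
Pair (2,3): pos 14,15 vel 4,2 -> gap=1, closing at 2/unit, collide at t=1/2
Earliest collision: t=1/2 between 2 and 3

Answer: 1/2 2 3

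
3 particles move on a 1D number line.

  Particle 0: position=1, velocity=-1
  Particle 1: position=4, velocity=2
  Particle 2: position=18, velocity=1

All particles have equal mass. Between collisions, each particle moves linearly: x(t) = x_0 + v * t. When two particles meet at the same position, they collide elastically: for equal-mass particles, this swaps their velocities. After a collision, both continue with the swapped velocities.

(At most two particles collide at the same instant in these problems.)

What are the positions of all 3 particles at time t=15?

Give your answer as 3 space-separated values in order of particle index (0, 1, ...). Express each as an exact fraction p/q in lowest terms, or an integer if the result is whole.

Answer: -14 33 34

Derivation:
Collision at t=14: particles 1 and 2 swap velocities; positions: p0=-13 p1=32 p2=32; velocities now: v0=-1 v1=1 v2=2
Advance to t=15 (no further collisions before then); velocities: v0=-1 v1=1 v2=2; positions = -14 33 34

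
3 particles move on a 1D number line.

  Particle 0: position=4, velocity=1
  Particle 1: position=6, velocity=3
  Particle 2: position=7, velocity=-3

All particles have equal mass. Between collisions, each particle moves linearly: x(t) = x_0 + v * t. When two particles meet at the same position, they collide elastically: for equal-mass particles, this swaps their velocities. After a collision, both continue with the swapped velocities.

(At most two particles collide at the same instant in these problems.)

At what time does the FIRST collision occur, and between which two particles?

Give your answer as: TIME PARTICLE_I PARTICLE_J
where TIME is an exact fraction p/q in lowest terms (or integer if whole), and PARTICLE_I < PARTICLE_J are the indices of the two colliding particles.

Pair (0,1): pos 4,6 vel 1,3 -> not approaching (rel speed -2 <= 0)
Pair (1,2): pos 6,7 vel 3,-3 -> gap=1, closing at 6/unit, collide at t=1/6
Earliest collision: t=1/6 between 1 and 2

Answer: 1/6 1 2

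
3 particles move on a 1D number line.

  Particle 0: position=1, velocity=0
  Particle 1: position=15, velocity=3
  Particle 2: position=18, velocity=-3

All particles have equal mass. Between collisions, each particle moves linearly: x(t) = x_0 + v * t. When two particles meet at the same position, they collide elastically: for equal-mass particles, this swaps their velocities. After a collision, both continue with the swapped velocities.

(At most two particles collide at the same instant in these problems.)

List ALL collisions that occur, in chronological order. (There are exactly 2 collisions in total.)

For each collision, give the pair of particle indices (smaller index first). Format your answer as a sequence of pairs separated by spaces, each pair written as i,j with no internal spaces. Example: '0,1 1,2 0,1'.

Answer: 1,2 0,1

Derivation:
Collision at t=1/2: particles 1 and 2 swap velocities; positions: p0=1 p1=33/2 p2=33/2; velocities now: v0=0 v1=-3 v2=3
Collision at t=17/3: particles 0 and 1 swap velocities; positions: p0=1 p1=1 p2=32; velocities now: v0=-3 v1=0 v2=3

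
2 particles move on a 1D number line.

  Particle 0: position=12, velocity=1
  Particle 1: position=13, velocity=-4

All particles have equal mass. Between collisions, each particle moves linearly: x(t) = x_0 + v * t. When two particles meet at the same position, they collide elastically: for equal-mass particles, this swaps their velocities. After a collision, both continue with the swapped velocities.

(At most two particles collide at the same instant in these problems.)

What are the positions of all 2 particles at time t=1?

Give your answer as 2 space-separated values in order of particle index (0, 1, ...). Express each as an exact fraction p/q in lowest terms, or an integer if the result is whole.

Answer: 9 13

Derivation:
Collision at t=1/5: particles 0 and 1 swap velocities; positions: p0=61/5 p1=61/5; velocities now: v0=-4 v1=1
Advance to t=1 (no further collisions before then); velocities: v0=-4 v1=1; positions = 9 13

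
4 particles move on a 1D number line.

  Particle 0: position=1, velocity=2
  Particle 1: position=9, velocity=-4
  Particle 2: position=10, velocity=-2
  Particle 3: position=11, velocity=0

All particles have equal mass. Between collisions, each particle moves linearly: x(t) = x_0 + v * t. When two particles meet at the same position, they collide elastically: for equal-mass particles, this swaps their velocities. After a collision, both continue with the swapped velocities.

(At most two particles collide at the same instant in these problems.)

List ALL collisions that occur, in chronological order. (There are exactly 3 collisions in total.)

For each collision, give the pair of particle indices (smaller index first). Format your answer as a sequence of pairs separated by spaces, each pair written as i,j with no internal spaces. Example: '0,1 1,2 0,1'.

Collision at t=4/3: particles 0 and 1 swap velocities; positions: p0=11/3 p1=11/3 p2=22/3 p3=11; velocities now: v0=-4 v1=2 v2=-2 v3=0
Collision at t=9/4: particles 1 and 2 swap velocities; positions: p0=0 p1=11/2 p2=11/2 p3=11; velocities now: v0=-4 v1=-2 v2=2 v3=0
Collision at t=5: particles 2 and 3 swap velocities; positions: p0=-11 p1=0 p2=11 p3=11; velocities now: v0=-4 v1=-2 v2=0 v3=2

Answer: 0,1 1,2 2,3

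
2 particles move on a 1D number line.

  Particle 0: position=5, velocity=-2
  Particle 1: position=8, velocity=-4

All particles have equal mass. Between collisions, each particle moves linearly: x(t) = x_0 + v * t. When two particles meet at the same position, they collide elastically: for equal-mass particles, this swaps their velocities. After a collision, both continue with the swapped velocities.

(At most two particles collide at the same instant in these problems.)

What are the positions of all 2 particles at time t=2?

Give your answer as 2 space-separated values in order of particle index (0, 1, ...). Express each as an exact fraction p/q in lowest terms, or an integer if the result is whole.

Collision at t=3/2: particles 0 and 1 swap velocities; positions: p0=2 p1=2; velocities now: v0=-4 v1=-2
Advance to t=2 (no further collisions before then); velocities: v0=-4 v1=-2; positions = 0 1

Answer: 0 1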